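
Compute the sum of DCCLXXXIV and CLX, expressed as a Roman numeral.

DCCLXXXIV = 784
CLX = 160
784 + 160 = 944

CMXLIV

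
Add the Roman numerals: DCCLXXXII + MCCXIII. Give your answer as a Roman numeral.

DCCLXXXII = 782
MCCXIII = 1213
782 + 1213 = 1995

MCMXCV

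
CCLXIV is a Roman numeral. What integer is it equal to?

CCLXIV: C=100, C=100, L=50, X=10, IV=4
100 + 100 + 50 + 10 + 4 = 264

264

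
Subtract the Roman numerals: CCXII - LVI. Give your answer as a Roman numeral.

CCXII = 212
LVI = 56
212 - 56 = 156

CLVI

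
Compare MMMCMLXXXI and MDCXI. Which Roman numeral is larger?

MMMCMLXXXI = 3981
MDCXI = 1611
3981 is larger

MMMCMLXXXI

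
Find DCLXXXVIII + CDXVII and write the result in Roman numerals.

DCLXXXVIII = 688
CDXVII = 417
688 + 417 = 1105

MCV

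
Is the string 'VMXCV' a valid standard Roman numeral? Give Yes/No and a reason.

'VMXCV': V should not appear more than once

No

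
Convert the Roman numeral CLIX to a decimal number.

CLIX: C=100, L=50, IX=9
100 + 50 + 9 = 159

159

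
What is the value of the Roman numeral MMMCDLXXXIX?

MMMCDLXXXIX: M=1000, M=1000, M=1000, CD=400, L=50, X=10, X=10, X=10, IX=9
1000 + 1000 + 1000 + 400 + 50 + 10 + 10 + 10 + 9 = 3489

3489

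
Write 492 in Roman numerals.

Convert 492 to Roman numerals:
  492 contains 1×400 (CD)
  92 contains 1×90 (XC)
  2 contains 2×1 (II)

CDXCII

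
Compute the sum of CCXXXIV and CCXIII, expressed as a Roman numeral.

CCXXXIV = 234
CCXIII = 213
234 + 213 = 447

CDXLVII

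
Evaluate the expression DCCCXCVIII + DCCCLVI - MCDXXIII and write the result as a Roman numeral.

DCCCXCVIII = 898, DCCCLVI = 856, MCDXXIII = 1423
898 + 856 = 1754
1754 - 1423 = 331

CCCXXXI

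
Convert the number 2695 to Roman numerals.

Convert 2695 to Roman numerals:
  2695 contains 2×1000 (MM)
  695 contains 1×500 (D)
  195 contains 1×100 (C)
  95 contains 1×90 (XC)
  5 contains 1×5 (V)

MMDCXCV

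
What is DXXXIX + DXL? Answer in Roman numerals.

DXXXIX = 539
DXL = 540
539 + 540 = 1079

MLXXIX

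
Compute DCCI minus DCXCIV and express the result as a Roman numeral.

DCCI = 701
DCXCIV = 694
701 - 694 = 7

VII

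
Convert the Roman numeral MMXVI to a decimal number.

MMXVI: M=1000, M=1000, X=10, V=5, I=1
1000 + 1000 + 10 + 5 + 1 = 2016

2016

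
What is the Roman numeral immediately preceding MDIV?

MDIV = 1504, so the previous integer is 1504 - 1 = 1503

MDIII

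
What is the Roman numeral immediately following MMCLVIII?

MMCLVIII = 2158, so the next integer is 2158 + 1 = 2159

MMCLIX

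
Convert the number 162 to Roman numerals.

Convert 162 to Roman numerals:
  162 contains 1×100 (C)
  62 contains 1×50 (L)
  12 contains 1×10 (X)
  2 contains 2×1 (II)

CLXII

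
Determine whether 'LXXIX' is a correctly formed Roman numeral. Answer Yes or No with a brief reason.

'LXXIX': Check the rules: uses only the symbols I, V, X, L, C, D, M; no symbol is repeated more than three times in a row; V, L and D each appear at most once; the only place a smaller symbol precedes a larger one is the allowed subtractive pair IX, the symbol right after such a pair (if any) is smaller than the pair's first symbol, and otherwise the values never increase from left to right. Value: L (50) + X (10) + X (10) + IX (9) = 79. So it is a valid standard Roman numeral.

Yes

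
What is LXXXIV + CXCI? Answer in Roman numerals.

LXXXIV = 84
CXCI = 191
84 + 191 = 275

CCLXXV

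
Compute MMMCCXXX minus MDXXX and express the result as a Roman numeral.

MMMCCXXX = 3230
MDXXX = 1530
3230 - 1530 = 1700

MDCC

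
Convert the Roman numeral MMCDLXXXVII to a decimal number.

MMCDLXXXVII: M=1000, M=1000, CD=400, L=50, X=10, X=10, X=10, V=5, I=1, I=1
1000 + 1000 + 400 + 50 + 10 + 10 + 10 + 5 + 1 + 1 = 2487

2487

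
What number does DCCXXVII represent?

DCCXXVII: D=500, C=100, C=100, X=10, X=10, V=5, I=1, I=1
500 + 100 + 100 + 10 + 10 + 5 + 1 + 1 = 727

727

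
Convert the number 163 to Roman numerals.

Convert 163 to Roman numerals:
  163 contains 1×100 (C)
  63 contains 1×50 (L)
  13 contains 1×10 (X)
  3 contains 3×1 (III)

CLXIII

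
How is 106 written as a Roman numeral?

Convert 106 to Roman numerals:
  106 contains 1×100 (C)
  6 contains 1×5 (V)
  1 contains 1×1 (I)

CVI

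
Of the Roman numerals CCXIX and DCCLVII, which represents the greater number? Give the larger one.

CCXIX = 219
DCCLVII = 757
757 is larger

DCCLVII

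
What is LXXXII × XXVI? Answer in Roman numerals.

LXXXII = 82
XXVI = 26
82 × 26 = 2132

MMCXXXII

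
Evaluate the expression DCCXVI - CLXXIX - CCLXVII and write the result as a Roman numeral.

DCCXVI = 716, CLXXIX = 179, CCLXVII = 267
716 - 179 = 537
537 - 267 = 270

CCLXX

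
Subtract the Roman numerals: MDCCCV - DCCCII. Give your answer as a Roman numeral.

MDCCCV = 1805
DCCCII = 802
1805 - 802 = 1003

MIII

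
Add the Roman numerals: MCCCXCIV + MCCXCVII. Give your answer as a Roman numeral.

MCCCXCIV = 1394
MCCXCVII = 1297
1394 + 1297 = 2691

MMDCXCI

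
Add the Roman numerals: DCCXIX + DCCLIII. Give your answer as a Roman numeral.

DCCXIX = 719
DCCLIII = 753
719 + 753 = 1472

MCDLXXII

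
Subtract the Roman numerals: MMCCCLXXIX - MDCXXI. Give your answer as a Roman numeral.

MMCCCLXXIX = 2379
MDCXXI = 1621
2379 - 1621 = 758

DCCLVIII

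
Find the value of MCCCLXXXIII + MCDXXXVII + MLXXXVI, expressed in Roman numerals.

MCCCLXXXIII = 1383, MCDXXXVII = 1437, MLXXXVI = 1086
1383 + 1437 = 2820
2820 + 1086 = 3906

MMMCMVI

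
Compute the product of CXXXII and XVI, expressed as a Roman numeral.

CXXXII = 132
XVI = 16
132 × 16 = 2112

MMCXII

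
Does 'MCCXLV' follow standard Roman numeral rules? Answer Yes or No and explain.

'MCCXLV': Check the rules: uses only the symbols I, V, X, L, C, D, M; no symbol is repeated more than three times in a row; V, L and D each appear at most once; the only place a smaller symbol precedes a larger one is the allowed subtractive pair XL, the symbol right after such a pair (if any) is smaller than the pair's first symbol, and otherwise the values never increase from left to right. Value: M (1000) + C (100) + C (100) + XL (40) + V (5) = 1245. So it is a valid standard Roman numeral.

Yes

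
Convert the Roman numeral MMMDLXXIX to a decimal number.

MMMDLXXIX: M=1000, M=1000, M=1000, D=500, L=50, X=10, X=10, IX=9
1000 + 1000 + 1000 + 500 + 50 + 10 + 10 + 9 = 3579

3579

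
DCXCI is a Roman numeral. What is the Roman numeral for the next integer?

DCXCI = 691, so the next integer is 691 + 1 = 692

DCXCII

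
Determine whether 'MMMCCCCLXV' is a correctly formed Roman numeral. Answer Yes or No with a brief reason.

'MMMCCCCLXV': More than 3 consecutive C's

No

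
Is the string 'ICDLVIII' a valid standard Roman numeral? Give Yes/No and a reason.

'ICDLVIII': Invalid subtractive combination: IC

No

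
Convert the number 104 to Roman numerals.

Convert 104 to Roman numerals:
  104 contains 1×100 (C)
  4 contains 1×4 (IV)

CIV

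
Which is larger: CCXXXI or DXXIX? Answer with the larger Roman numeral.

CCXXXI = 231
DXXIX = 529
529 is larger

DXXIX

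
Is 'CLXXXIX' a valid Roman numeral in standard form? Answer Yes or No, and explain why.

'CLXXXIX': Check the rules: uses only the symbols I, V, X, L, C, D, M; no symbol is repeated more than three times in a row; V, L and D each appear at most once; the only place a smaller symbol precedes a larger one is the allowed subtractive pair IX, the symbol right after such a pair (if any) is smaller than the pair's first symbol, and otherwise the values never increase from left to right. Value: C (100) + L (50) + X (10) + X (10) + X (10) + IX (9) = 189. So it is a valid standard Roman numeral.

Yes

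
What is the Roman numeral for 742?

Convert 742 to Roman numerals:
  742 contains 1×500 (D)
  242 contains 2×100 (CC)
  42 contains 1×40 (XL)
  2 contains 2×1 (II)

DCCXLII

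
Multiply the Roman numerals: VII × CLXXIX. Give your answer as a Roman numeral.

VII = 7
CLXXIX = 179
7 × 179 = 1253

MCCLIII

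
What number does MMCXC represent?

MMCXC: M=1000, M=1000, C=100, XC=90
1000 + 1000 + 100 + 90 = 2190

2190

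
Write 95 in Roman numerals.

Convert 95 to Roman numerals:
  95 contains 1×90 (XC)
  5 contains 1×5 (V)

XCV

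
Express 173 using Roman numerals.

Convert 173 to Roman numerals:
  173 contains 1×100 (C)
  73 contains 1×50 (L)
  23 contains 2×10 (XX)
  3 contains 3×1 (III)

CLXXIII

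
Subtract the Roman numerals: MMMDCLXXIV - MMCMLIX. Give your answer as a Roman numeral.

MMMDCLXXIV = 3674
MMCMLIX = 2959
3674 - 2959 = 715

DCCXV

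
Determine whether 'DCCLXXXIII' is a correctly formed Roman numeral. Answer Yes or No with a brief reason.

'DCCLXXXIII': Check the rules: uses only the symbols I, V, X, L, C, D, M; no symbol is repeated more than three times in a row; V, L and D each appear at most once; no smaller symbol precedes a larger one (values never increase from left to right). Value: D (500) + C (100) + C (100) + L (50) + X (10) + X (10) + X (10) + I (1) + I (1) + I (1) = 783. So it is a valid standard Roman numeral.

Yes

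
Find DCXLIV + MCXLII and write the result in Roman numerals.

DCXLIV = 644
MCXLII = 1142
644 + 1142 = 1786

MDCCLXXXVI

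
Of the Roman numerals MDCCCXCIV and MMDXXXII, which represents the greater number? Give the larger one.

MDCCCXCIV = 1894
MMDXXXII = 2532
2532 is larger

MMDXXXII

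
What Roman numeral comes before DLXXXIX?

DLXXXIX = 589; previous is 588

DLXXXVIII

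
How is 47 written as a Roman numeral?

Convert 47 to Roman numerals:
  47 contains 1×40 (XL)
  7 contains 1×5 (V)
  2 contains 2×1 (II)

XLVII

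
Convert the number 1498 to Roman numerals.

Convert 1498 to Roman numerals:
  1498 contains 1×1000 (M)
  498 contains 1×400 (CD)
  98 contains 1×90 (XC)
  8 contains 1×5 (V)
  3 contains 3×1 (III)

MCDXCVIII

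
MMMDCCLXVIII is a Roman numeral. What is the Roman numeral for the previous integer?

MMMDCCLXVIII = 3768, so the previous integer is 3768 - 1 = 3767

MMMDCCLXVII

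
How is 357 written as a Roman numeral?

Convert 357 to Roman numerals:
  357 contains 3×100 (CCC)
  57 contains 1×50 (L)
  7 contains 1×5 (V)
  2 contains 2×1 (II)

CCCLVII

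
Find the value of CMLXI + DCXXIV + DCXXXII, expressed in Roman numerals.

CMLXI = 961, DCXXIV = 624, DCXXXII = 632
961 + 624 = 1585
1585 + 632 = 2217

MMCCXVII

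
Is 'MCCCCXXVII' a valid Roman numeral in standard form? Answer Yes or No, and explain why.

'MCCCCXXVII': More than 3 consecutive C's

No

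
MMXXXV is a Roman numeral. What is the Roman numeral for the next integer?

MMXXXV = 2035; next is 2036

MMXXXVI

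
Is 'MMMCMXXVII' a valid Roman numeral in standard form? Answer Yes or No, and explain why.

'MMMCMXXVII': Check the rules: uses only the symbols I, V, X, L, C, D, M; no symbol is repeated more than three times in a row; V, L and D each appear at most once; the only place a smaller symbol precedes a larger one is the allowed subtractive pair CM, the symbol right after such a pair (if any) is smaller than the pair's first symbol, and otherwise the values never increase from left to right. Value: M (1000) + M (1000) + M (1000) + CM (900) + X (10) + X (10) + V (5) + I (1) + I (1) = 3927. So it is a valid standard Roman numeral.

Yes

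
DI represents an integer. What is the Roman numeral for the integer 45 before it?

DI = 501
501 - 45 = 456

CDLVI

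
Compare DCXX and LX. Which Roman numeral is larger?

DCXX = 620
LX = 60
620 is larger

DCXX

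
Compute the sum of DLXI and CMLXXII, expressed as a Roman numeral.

DLXI = 561
CMLXXII = 972
561 + 972 = 1533

MDXXXIII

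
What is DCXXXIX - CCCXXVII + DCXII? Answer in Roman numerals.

DCXXXIX = 639, CCCXXVII = 327, DCXII = 612
639 - 327 = 312
312 + 612 = 924

CMXXIV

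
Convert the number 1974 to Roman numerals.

Convert 1974 to Roman numerals:
  1974 contains 1×1000 (M)
  974 contains 1×900 (CM)
  74 contains 1×50 (L)
  24 contains 2×10 (XX)
  4 contains 1×4 (IV)

MCMLXXIV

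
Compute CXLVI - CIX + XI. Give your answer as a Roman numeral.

CXLVI = 146, CIX = 109, XI = 11
146 - 109 = 37
37 + 11 = 48

XLVIII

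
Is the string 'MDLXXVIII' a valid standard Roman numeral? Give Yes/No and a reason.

'MDLXXVIII': Check the rules: uses only the symbols I, V, X, L, C, D, M; no symbol is repeated more than three times in a row; V, L and D each appear at most once; no smaller symbol precedes a larger one (values never increase from left to right). Value: M (1000) + D (500) + L (50) + X (10) + X (10) + V (5) + I (1) + I (1) + I (1) = 1578. So it is a valid standard Roman numeral.

Yes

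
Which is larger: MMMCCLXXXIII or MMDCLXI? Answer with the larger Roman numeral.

MMMCCLXXXIII = 3283
MMDCLXI = 2661
3283 is larger

MMMCCLXXXIII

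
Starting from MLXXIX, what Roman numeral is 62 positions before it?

MLXXIX = 1079
1079 - 62 = 1017

MXVII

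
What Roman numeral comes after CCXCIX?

CCXCIX = 299, so the next integer is 299 + 1 = 300

CCC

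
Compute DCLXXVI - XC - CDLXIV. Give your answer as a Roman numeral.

DCLXXVI = 676, XC = 90, CDLXIV = 464
676 - 90 = 586
586 - 464 = 122

CXXII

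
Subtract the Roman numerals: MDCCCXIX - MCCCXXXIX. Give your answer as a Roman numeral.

MDCCCXIX = 1819
MCCCXXXIX = 1339
1819 - 1339 = 480

CDLXXX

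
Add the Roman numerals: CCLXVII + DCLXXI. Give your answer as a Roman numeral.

CCLXVII = 267
DCLXXI = 671
267 + 671 = 938

CMXXXVIII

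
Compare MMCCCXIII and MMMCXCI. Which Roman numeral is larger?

MMCCCXIII = 2313
MMMCXCI = 3191
3191 is larger

MMMCXCI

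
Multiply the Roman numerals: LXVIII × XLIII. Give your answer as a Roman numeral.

LXVIII = 68
XLIII = 43
68 × 43 = 2924

MMCMXXIV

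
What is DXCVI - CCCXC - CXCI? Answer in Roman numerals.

DXCVI = 596, CCCXC = 390, CXCI = 191
596 - 390 = 206
206 - 191 = 15

XV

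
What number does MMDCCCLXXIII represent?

MMDCCCLXXIII: M=1000, M=1000, D=500, C=100, C=100, C=100, L=50, X=10, X=10, I=1, I=1, I=1
1000 + 1000 + 500 + 100 + 100 + 100 + 50 + 10 + 10 + 1 + 1 + 1 = 2873

2873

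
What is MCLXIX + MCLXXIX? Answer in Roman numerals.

MCLXIX = 1169
MCLXXIX = 1179
1169 + 1179 = 2348

MMCCCXLVIII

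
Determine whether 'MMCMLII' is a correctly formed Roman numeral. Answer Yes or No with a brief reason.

'MMCMLII': Check the rules: uses only the symbols I, V, X, L, C, D, M; no symbol is repeated more than three times in a row; V, L and D each appear at most once; the only place a smaller symbol precedes a larger one is the allowed subtractive pair CM, the symbol right after such a pair (if any) is smaller than the pair's first symbol, and otherwise the values never increase from left to right. Value: M (1000) + M (1000) + CM (900) + L (50) + I (1) + I (1) = 2952. So it is a valid standard Roman numeral.

Yes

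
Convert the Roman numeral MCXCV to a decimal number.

MCXCV: M=1000, C=100, XC=90, V=5
1000 + 100 + 90 + 5 = 1195

1195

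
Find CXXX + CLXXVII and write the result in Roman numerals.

CXXX = 130
CLXXVII = 177
130 + 177 = 307

CCCVII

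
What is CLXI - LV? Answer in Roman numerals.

CLXI = 161
LV = 55
161 - 55 = 106

CVI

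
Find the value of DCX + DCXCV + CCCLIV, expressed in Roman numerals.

DCX = 610, DCXCV = 695, CCCLIV = 354
610 + 695 = 1305
1305 + 354 = 1659

MDCLIX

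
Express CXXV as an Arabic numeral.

CXXV: C=100, X=10, X=10, V=5
100 + 10 + 10 + 5 = 125

125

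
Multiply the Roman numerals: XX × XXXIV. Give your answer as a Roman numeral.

XX = 20
XXXIV = 34
20 × 34 = 680

DCLXXX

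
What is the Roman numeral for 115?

Convert 115 to Roman numerals:
  115 contains 1×100 (C)
  15 contains 1×10 (X)
  5 contains 1×5 (V)

CXV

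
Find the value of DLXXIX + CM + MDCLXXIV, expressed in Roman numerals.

DLXXIX = 579, CM = 900, MDCLXXIV = 1674
579 + 900 = 1479
1479 + 1674 = 3153

MMMCLIII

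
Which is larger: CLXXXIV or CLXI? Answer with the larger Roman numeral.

CLXXXIV = 184
CLXI = 161
184 is larger

CLXXXIV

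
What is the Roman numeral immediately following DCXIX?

DCXIX = 619, so the next integer is 619 + 1 = 620

DCXX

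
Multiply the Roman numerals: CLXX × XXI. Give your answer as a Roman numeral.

CLXX = 170
XXI = 21
170 × 21 = 3570

MMMDLXX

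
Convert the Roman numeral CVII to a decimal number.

CVII: C=100, V=5, I=1, I=1
100 + 5 + 1 + 1 = 107

107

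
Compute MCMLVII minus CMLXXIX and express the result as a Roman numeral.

MCMLVII = 1957
CMLXXIX = 979
1957 - 979 = 978

CMLXXVIII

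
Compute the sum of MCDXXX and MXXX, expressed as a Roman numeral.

MCDXXX = 1430
MXXX = 1030
1430 + 1030 = 2460

MMCDLX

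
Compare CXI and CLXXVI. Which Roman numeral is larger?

CXI = 111
CLXXVI = 176
176 is larger

CLXXVI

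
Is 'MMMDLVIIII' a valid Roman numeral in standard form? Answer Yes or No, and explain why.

'MMMDLVIIII': More than 3 consecutive I's

No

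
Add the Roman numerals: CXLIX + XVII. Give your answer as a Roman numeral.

CXLIX = 149
XVII = 17
149 + 17 = 166

CLXVI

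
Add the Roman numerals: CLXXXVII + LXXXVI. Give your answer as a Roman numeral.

CLXXXVII = 187
LXXXVI = 86
187 + 86 = 273

CCLXXIII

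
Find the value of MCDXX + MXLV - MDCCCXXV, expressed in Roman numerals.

MCDXX = 1420, MXLV = 1045, MDCCCXXV = 1825
1420 + 1045 = 2465
2465 - 1825 = 640

DCXL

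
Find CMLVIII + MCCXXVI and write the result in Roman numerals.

CMLVIII = 958
MCCXXVI = 1226
958 + 1226 = 2184

MMCLXXXIV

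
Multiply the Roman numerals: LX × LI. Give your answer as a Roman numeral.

LX = 60
LI = 51
60 × 51 = 3060

MMMLX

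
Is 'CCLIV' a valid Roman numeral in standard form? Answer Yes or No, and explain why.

'CCLIV': Check the rules: uses only the symbols I, V, X, L, C, D, M; no symbol is repeated more than three times in a row; V, L and D each appear at most once; the only place a smaller symbol precedes a larger one is the allowed subtractive pair IV, the symbol right after such a pair (if any) is smaller than the pair's first symbol, and otherwise the values never increase from left to right. Value: C (100) + C (100) + L (50) + IV (4) = 254. So it is a valid standard Roman numeral.

Yes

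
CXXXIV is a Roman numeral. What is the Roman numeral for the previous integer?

CXXXIV = 134, so the previous integer is 134 - 1 = 133

CXXXIII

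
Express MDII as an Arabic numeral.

MDII: M=1000, D=500, I=1, I=1
1000 + 500 + 1 + 1 = 1502

1502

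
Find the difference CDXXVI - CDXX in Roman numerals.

CDXXVI = 426
CDXX = 420
426 - 420 = 6

VI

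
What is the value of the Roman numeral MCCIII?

MCCIII: M=1000, C=100, C=100, I=1, I=1, I=1
1000 + 100 + 100 + 1 + 1 + 1 = 1203

1203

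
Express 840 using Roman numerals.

Convert 840 to Roman numerals:
  840 contains 1×500 (D)
  340 contains 3×100 (CCC)
  40 contains 1×40 (XL)

DCCCXL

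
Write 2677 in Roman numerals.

Convert 2677 to Roman numerals:
  2677 contains 2×1000 (MM)
  677 contains 1×500 (D)
  177 contains 1×100 (C)
  77 contains 1×50 (L)
  27 contains 2×10 (XX)
  7 contains 1×5 (V)
  2 contains 2×1 (II)

MMDCLXXVII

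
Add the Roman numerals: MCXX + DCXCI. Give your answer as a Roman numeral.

MCXX = 1120
DCXCI = 691
1120 + 691 = 1811

MDCCCXI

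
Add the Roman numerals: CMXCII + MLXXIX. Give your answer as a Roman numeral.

CMXCII = 992
MLXXIX = 1079
992 + 1079 = 2071

MMLXXI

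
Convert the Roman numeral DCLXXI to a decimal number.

DCLXXI: D=500, C=100, L=50, X=10, X=10, I=1
500 + 100 + 50 + 10 + 10 + 1 = 671

671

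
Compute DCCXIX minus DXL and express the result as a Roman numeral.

DCCXIX = 719
DXL = 540
719 - 540 = 179

CLXXIX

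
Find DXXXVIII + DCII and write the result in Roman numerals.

DXXXVIII = 538
DCII = 602
538 + 602 = 1140

MCXL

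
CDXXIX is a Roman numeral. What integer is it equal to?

CDXXIX: CD=400, X=10, X=10, IX=9
400 + 10 + 10 + 9 = 429

429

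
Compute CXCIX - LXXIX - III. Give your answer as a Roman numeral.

CXCIX = 199, LXXIX = 79, III = 3
199 - 79 = 120
120 - 3 = 117

CXVII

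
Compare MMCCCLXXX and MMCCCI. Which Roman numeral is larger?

MMCCCLXXX = 2380
MMCCCI = 2301
2380 is larger

MMCCCLXXX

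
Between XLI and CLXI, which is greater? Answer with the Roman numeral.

XLI = 41
CLXI = 161
161 is larger

CLXI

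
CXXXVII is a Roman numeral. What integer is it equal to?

CXXXVII: C=100, X=10, X=10, X=10, V=5, I=1, I=1
100 + 10 + 10 + 10 + 5 + 1 + 1 = 137

137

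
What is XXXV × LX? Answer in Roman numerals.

XXXV = 35
LX = 60
35 × 60 = 2100

MMC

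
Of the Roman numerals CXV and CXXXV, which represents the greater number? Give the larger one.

CXV = 115
CXXXV = 135
135 is larger

CXXXV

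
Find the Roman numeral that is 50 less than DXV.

DXV = 515
515 - 50 = 465

CDLXV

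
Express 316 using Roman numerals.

Convert 316 to Roman numerals:
  316 contains 3×100 (CCC)
  16 contains 1×10 (X)
  6 contains 1×5 (V)
  1 contains 1×1 (I)

CCCXVI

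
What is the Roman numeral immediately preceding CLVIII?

CLVIII = 158; previous is 157

CLVII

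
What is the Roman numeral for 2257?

Convert 2257 to Roman numerals:
  2257 contains 2×1000 (MM)
  257 contains 2×100 (CC)
  57 contains 1×50 (L)
  7 contains 1×5 (V)
  2 contains 2×1 (II)

MMCCLVII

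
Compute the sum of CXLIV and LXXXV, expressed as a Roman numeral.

CXLIV = 144
LXXXV = 85
144 + 85 = 229

CCXXIX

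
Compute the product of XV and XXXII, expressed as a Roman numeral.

XV = 15
XXXII = 32
15 × 32 = 480

CDLXXX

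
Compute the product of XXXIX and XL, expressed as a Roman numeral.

XXXIX = 39
XL = 40
39 × 40 = 1560

MDLX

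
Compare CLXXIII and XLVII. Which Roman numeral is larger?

CLXXIII = 173
XLVII = 47
173 is larger

CLXXIII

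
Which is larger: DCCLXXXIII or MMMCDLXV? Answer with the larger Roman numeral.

DCCLXXXIII = 783
MMMCDLXV = 3465
3465 is larger

MMMCDLXV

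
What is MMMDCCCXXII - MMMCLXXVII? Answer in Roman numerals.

MMMDCCCXXII = 3822
MMMCLXXVII = 3177
3822 - 3177 = 645

DCXLV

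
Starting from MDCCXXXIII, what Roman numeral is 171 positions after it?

MDCCXXXIII = 1733
1733 + 171 = 1904

MCMIV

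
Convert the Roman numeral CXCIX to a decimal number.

CXCIX: C=100, XC=90, IX=9
100 + 90 + 9 = 199

199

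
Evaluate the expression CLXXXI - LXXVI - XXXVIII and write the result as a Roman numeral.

CLXXXI = 181, LXXVI = 76, XXXVIII = 38
181 - 76 = 105
105 - 38 = 67

LXVII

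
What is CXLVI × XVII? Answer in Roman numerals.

CXLVI = 146
XVII = 17
146 × 17 = 2482

MMCDLXXXII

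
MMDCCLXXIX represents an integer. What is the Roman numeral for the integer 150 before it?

MMDCCLXXIX = 2779
2779 - 150 = 2629

MMDCXXIX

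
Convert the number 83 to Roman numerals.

Convert 83 to Roman numerals:
  83 contains 1×50 (L)
  33 contains 3×10 (XXX)
  3 contains 3×1 (III)

LXXXIII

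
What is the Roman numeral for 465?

Convert 465 to Roman numerals:
  465 contains 1×400 (CD)
  65 contains 1×50 (L)
  15 contains 1×10 (X)
  5 contains 1×5 (V)

CDLXV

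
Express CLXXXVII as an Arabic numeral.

CLXXXVII: C=100, L=50, X=10, X=10, X=10, V=5, I=1, I=1
100 + 50 + 10 + 10 + 10 + 5 + 1 + 1 = 187

187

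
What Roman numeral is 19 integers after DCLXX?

DCLXX = 670
670 + 19 = 689

DCLXXXIX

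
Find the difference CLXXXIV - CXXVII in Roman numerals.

CLXXXIV = 184
CXXVII = 127
184 - 127 = 57

LVII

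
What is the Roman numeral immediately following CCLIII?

CCLIII = 253; next is 254

CCLIV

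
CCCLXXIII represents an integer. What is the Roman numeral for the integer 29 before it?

CCCLXXIII = 373
373 - 29 = 344

CCCXLIV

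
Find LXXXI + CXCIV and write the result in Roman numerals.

LXXXI = 81
CXCIV = 194
81 + 194 = 275

CCLXXV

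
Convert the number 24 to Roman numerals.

Convert 24 to Roman numerals:
  24 contains 2×10 (XX)
  4 contains 1×4 (IV)

XXIV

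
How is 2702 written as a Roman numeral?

Convert 2702 to Roman numerals:
  2702 contains 2×1000 (MM)
  702 contains 1×500 (D)
  202 contains 2×100 (CC)
  2 contains 2×1 (II)

MMDCCII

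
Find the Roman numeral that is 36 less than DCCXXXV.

DCCXXXV = 735
735 - 36 = 699

DCXCIX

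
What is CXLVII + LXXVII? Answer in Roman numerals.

CXLVII = 147
LXXVII = 77
147 + 77 = 224

CCXXIV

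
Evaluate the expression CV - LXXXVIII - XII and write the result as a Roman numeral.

CV = 105, LXXXVIII = 88, XII = 12
105 - 88 = 17
17 - 12 = 5

V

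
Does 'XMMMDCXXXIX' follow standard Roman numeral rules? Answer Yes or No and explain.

'XMMMDCXXXIX': Invalid subtractive combination: XM

No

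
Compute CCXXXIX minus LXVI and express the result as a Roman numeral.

CCXXXIX = 239
LXVI = 66
239 - 66 = 173

CLXXIII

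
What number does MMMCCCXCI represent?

MMMCCCXCI: M=1000, M=1000, M=1000, C=100, C=100, C=100, XC=90, I=1
1000 + 1000 + 1000 + 100 + 100 + 100 + 90 + 1 = 3391

3391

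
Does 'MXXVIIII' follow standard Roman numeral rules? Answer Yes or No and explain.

'MXXVIIII': More than 3 consecutive I's

No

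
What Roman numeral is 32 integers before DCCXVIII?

DCCXVIII = 718
718 - 32 = 686

DCLXXXVI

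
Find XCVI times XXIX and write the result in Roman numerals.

XCVI = 96
XXIX = 29
96 × 29 = 2784

MMDCCLXXXIV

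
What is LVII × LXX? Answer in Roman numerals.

LVII = 57
LXX = 70
57 × 70 = 3990

MMMCMXC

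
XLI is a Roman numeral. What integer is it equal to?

XLI: XL=40, I=1
40 + 1 = 41

41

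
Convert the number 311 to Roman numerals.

Convert 311 to Roman numerals:
  311 contains 3×100 (CCC)
  11 contains 1×10 (X)
  1 contains 1×1 (I)

CCCXI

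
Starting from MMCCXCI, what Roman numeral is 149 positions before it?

MMCCXCI = 2291
2291 - 149 = 2142

MMCXLII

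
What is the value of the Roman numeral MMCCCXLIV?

MMCCCXLIV: M=1000, M=1000, C=100, C=100, C=100, XL=40, IV=4
1000 + 1000 + 100 + 100 + 100 + 40 + 4 = 2344

2344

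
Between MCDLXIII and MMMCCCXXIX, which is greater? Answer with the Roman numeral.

MCDLXIII = 1463
MMMCCCXXIX = 3329
3329 is larger

MMMCCCXXIX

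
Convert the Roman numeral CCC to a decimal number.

CCC: C=100, C=100, C=100
100 + 100 + 100 = 300

300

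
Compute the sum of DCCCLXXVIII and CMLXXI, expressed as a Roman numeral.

DCCCLXXVIII = 878
CMLXXI = 971
878 + 971 = 1849

MDCCCXLIX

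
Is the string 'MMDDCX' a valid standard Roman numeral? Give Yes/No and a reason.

'MMDDCX': D should not appear more than once

No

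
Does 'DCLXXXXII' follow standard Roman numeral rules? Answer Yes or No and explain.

'DCLXXXXII': More than 3 consecutive X's

No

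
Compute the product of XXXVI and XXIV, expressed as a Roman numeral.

XXXVI = 36
XXIV = 24
36 × 24 = 864

DCCCLXIV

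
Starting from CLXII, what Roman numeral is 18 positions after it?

CLXII = 162
162 + 18 = 180

CLXXX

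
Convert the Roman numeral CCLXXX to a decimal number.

CCLXXX: C=100, C=100, L=50, X=10, X=10, X=10
100 + 100 + 50 + 10 + 10 + 10 = 280

280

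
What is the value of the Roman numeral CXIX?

CXIX: C=100, X=10, IX=9
100 + 10 + 9 = 119

119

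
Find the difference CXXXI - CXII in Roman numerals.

CXXXI = 131
CXII = 112
131 - 112 = 19

XIX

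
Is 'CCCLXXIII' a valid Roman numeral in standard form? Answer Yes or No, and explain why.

'CCCLXXIII': Check the rules: uses only the symbols I, V, X, L, C, D, M; no symbol is repeated more than three times in a row; V, L and D each appear at most once; no smaller symbol precedes a larger one (values never increase from left to right). Value: C (100) + C (100) + C (100) + L (50) + X (10) + X (10) + I (1) + I (1) + I (1) = 373. So it is a valid standard Roman numeral.

Yes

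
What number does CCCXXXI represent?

CCCXXXI: C=100, C=100, C=100, X=10, X=10, X=10, I=1
100 + 100 + 100 + 10 + 10 + 10 + 1 = 331

331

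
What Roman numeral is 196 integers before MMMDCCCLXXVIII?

MMMDCCCLXXVIII = 3878
3878 - 196 = 3682

MMMDCLXXXII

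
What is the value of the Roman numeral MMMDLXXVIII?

MMMDLXXVIII: M=1000, M=1000, M=1000, D=500, L=50, X=10, X=10, V=5, I=1, I=1, I=1
1000 + 1000 + 1000 + 500 + 50 + 10 + 10 + 5 + 1 + 1 + 1 = 3578

3578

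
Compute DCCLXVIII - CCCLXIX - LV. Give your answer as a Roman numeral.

DCCLXVIII = 768, CCCLXIX = 369, LV = 55
768 - 369 = 399
399 - 55 = 344

CCCXLIV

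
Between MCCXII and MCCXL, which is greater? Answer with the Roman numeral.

MCCXII = 1212
MCCXL = 1240
1240 is larger

MCCXL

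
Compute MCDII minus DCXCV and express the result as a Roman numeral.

MCDII = 1402
DCXCV = 695
1402 - 695 = 707

DCCVII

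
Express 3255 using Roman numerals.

Convert 3255 to Roman numerals:
  3255 contains 3×1000 (MMM)
  255 contains 2×100 (CC)
  55 contains 1×50 (L)
  5 contains 1×5 (V)

MMMCCLV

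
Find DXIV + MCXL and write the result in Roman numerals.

DXIV = 514
MCXL = 1140
514 + 1140 = 1654

MDCLIV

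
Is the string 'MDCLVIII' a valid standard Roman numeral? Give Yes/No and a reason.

'MDCLVIII': Check the rules: uses only the symbols I, V, X, L, C, D, M; no symbol is repeated more than three times in a row; V, L and D each appear at most once; no smaller symbol precedes a larger one (values never increase from left to right). Value: M (1000) + D (500) + C (100) + L (50) + V (5) + I (1) + I (1) + I (1) = 1658. So it is a valid standard Roman numeral.

Yes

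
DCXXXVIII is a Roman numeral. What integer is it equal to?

DCXXXVIII: D=500, C=100, X=10, X=10, X=10, V=5, I=1, I=1, I=1
500 + 100 + 10 + 10 + 10 + 5 + 1 + 1 + 1 = 638

638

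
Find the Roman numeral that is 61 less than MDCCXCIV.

MDCCXCIV = 1794
1794 - 61 = 1733

MDCCXXXIII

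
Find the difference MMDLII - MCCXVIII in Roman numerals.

MMDLII = 2552
MCCXVIII = 1218
2552 - 1218 = 1334

MCCCXXXIV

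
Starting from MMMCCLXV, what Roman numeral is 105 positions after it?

MMMCCLXV = 3265
3265 + 105 = 3370

MMMCCCLXX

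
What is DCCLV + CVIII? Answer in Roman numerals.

DCCLV = 755
CVIII = 108
755 + 108 = 863

DCCCLXIII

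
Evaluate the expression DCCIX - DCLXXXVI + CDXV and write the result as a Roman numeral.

DCCIX = 709, DCLXXXVI = 686, CDXV = 415
709 - 686 = 23
23 + 415 = 438

CDXXXVIII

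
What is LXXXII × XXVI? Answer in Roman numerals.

LXXXII = 82
XXVI = 26
82 × 26 = 2132

MMCXXXII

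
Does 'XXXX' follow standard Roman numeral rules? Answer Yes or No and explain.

'XXXX': More than 3 consecutive X's

No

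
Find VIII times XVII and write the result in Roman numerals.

VIII = 8
XVII = 17
8 × 17 = 136

CXXXVI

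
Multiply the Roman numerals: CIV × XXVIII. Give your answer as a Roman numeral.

CIV = 104
XXVIII = 28
104 × 28 = 2912

MMCMXII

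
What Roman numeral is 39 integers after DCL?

DCL = 650
650 + 39 = 689

DCLXXXIX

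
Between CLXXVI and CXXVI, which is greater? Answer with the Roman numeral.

CLXXVI = 176
CXXVI = 126
176 is larger

CLXXVI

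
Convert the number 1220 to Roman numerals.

Convert 1220 to Roman numerals:
  1220 contains 1×1000 (M)
  220 contains 2×100 (CC)
  20 contains 2×10 (XX)

MCCXX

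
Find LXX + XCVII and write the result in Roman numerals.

LXX = 70
XCVII = 97
70 + 97 = 167

CLXVII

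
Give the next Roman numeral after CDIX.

CDIX = 409, so the next integer is 409 + 1 = 410

CDX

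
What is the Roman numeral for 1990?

Convert 1990 to Roman numerals:
  1990 contains 1×1000 (M)
  990 contains 1×900 (CM)
  90 contains 1×90 (XC)

MCMXC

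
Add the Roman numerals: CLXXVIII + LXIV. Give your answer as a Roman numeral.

CLXXVIII = 178
LXIV = 64
178 + 64 = 242

CCXLII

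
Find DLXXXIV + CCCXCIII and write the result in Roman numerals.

DLXXXIV = 584
CCCXCIII = 393
584 + 393 = 977

CMLXXVII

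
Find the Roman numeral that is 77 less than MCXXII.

MCXXII = 1122
1122 - 77 = 1045

MXLV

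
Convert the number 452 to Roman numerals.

Convert 452 to Roman numerals:
  452 contains 1×400 (CD)
  52 contains 1×50 (L)
  2 contains 2×1 (II)

CDLII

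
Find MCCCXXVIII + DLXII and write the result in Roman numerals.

MCCCXXVIII = 1328
DLXII = 562
1328 + 562 = 1890

MDCCCXC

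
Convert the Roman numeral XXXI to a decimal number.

XXXI: X=10, X=10, X=10, I=1
10 + 10 + 10 + 1 = 31

31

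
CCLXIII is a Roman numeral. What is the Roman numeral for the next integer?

CCLXIII = 263, so the next integer is 263 + 1 = 264

CCLXIV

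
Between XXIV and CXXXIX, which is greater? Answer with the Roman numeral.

XXIV = 24
CXXXIX = 139
139 is larger

CXXXIX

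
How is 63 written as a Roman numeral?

Convert 63 to Roman numerals:
  63 contains 1×50 (L)
  13 contains 1×10 (X)
  3 contains 3×1 (III)

LXIII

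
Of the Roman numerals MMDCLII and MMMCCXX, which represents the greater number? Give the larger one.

MMDCLII = 2652
MMMCCXX = 3220
3220 is larger

MMMCCXX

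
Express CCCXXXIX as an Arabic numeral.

CCCXXXIX: C=100, C=100, C=100, X=10, X=10, X=10, IX=9
100 + 100 + 100 + 10 + 10 + 10 + 9 = 339

339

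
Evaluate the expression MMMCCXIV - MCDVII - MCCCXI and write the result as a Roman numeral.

MMMCCXIV = 3214, MCDVII = 1407, MCCCXI = 1311
3214 - 1407 = 1807
1807 - 1311 = 496

CDXCVI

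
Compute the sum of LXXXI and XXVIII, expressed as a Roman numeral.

LXXXI = 81
XXVIII = 28
81 + 28 = 109

CIX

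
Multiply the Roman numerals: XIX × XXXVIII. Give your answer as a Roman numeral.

XIX = 19
XXXVIII = 38
19 × 38 = 722

DCCXXII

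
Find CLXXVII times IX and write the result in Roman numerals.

CLXXVII = 177
IX = 9
177 × 9 = 1593

MDXCIII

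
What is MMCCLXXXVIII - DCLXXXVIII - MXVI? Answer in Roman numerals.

MMCCLXXXVIII = 2288, DCLXXXVIII = 688, MXVI = 1016
2288 - 688 = 1600
1600 - 1016 = 584

DLXXXIV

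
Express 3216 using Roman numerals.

Convert 3216 to Roman numerals:
  3216 contains 3×1000 (MMM)
  216 contains 2×100 (CC)
  16 contains 1×10 (X)
  6 contains 1×5 (V)
  1 contains 1×1 (I)

MMMCCXVI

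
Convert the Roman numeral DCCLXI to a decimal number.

DCCLXI: D=500, C=100, C=100, L=50, X=10, I=1
500 + 100 + 100 + 50 + 10 + 1 = 761

761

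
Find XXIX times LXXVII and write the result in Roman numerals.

XXIX = 29
LXXVII = 77
29 × 77 = 2233

MMCCXXXIII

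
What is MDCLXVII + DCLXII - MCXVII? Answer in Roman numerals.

MDCLXVII = 1667, DCLXII = 662, MCXVII = 1117
1667 + 662 = 2329
2329 - 1117 = 1212

MCCXII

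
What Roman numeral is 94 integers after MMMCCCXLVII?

MMMCCCXLVII = 3347
3347 + 94 = 3441

MMMCDXLI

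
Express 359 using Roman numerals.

Convert 359 to Roman numerals:
  359 contains 3×100 (CCC)
  59 contains 1×50 (L)
  9 contains 1×9 (IX)

CCCLIX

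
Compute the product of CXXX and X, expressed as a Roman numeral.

CXXX = 130
X = 10
130 × 10 = 1300

MCCC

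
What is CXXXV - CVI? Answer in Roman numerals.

CXXXV = 135
CVI = 106
135 - 106 = 29

XXIX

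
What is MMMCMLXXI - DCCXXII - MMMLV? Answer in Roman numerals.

MMMCMLXXI = 3971, DCCXXII = 722, MMMLV = 3055
3971 - 722 = 3249
3249 - 3055 = 194

CXCIV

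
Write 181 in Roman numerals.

Convert 181 to Roman numerals:
  181 contains 1×100 (C)
  81 contains 1×50 (L)
  31 contains 3×10 (XXX)
  1 contains 1×1 (I)

CLXXXI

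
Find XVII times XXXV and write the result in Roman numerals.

XVII = 17
XXXV = 35
17 × 35 = 595

DXCV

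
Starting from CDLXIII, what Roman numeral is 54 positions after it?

CDLXIII = 463
463 + 54 = 517

DXVII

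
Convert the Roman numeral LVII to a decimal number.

LVII: L=50, V=5, I=1, I=1
50 + 5 + 1 + 1 = 57

57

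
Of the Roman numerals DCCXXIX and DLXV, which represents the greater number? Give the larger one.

DCCXXIX = 729
DLXV = 565
729 is larger

DCCXXIX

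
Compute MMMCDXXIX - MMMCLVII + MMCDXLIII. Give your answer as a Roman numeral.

MMMCDXXIX = 3429, MMMCLVII = 3157, MMCDXLIII = 2443
3429 - 3157 = 272
272 + 2443 = 2715

MMDCCXV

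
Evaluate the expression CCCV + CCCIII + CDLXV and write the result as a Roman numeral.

CCCV = 305, CCCIII = 303, CDLXV = 465
305 + 303 = 608
608 + 465 = 1073

MLXXIII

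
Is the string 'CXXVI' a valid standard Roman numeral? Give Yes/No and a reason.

'CXXVI': Check the rules: uses only the symbols I, V, X, L, C, D, M; no symbol is repeated more than three times in a row; V, L and D each appear at most once; no smaller symbol precedes a larger one (values never increase from left to right). Value: C (100) + X (10) + X (10) + V (5) + I (1) = 126. So it is a valid standard Roman numeral.

Yes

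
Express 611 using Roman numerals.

Convert 611 to Roman numerals:
  611 contains 1×500 (D)
  111 contains 1×100 (C)
  11 contains 1×10 (X)
  1 contains 1×1 (I)

DCXI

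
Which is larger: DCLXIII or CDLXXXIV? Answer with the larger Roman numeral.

DCLXIII = 663
CDLXXXIV = 484
663 is larger

DCLXIII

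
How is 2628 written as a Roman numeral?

Convert 2628 to Roman numerals:
  2628 contains 2×1000 (MM)
  628 contains 1×500 (D)
  128 contains 1×100 (C)
  28 contains 2×10 (XX)
  8 contains 1×5 (V)
  3 contains 3×1 (III)

MMDCXXVIII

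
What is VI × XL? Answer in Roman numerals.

VI = 6
XL = 40
6 × 40 = 240

CCXL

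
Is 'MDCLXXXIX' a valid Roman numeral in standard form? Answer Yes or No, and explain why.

'MDCLXXXIX': Check the rules: uses only the symbols I, V, X, L, C, D, M; no symbol is repeated more than three times in a row; V, L and D each appear at most once; the only place a smaller symbol precedes a larger one is the allowed subtractive pair IX, the symbol right after such a pair (if any) is smaller than the pair's first symbol, and otherwise the values never increase from left to right. Value: M (1000) + D (500) + C (100) + L (50) + X (10) + X (10) + X (10) + IX (9) = 1689. So it is a valid standard Roman numeral.

Yes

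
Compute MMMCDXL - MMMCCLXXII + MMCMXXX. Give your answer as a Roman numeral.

MMMCDXL = 3440, MMMCCLXXII = 3272, MMCMXXX = 2930
3440 - 3272 = 168
168 + 2930 = 3098

MMMXCVIII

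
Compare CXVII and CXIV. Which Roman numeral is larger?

CXVII = 117
CXIV = 114
117 is larger

CXVII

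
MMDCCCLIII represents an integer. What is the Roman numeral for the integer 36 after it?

MMDCCCLIII = 2853
2853 + 36 = 2889

MMDCCCLXXXIX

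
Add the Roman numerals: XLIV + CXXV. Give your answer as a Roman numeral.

XLIV = 44
CXXV = 125
44 + 125 = 169

CLXIX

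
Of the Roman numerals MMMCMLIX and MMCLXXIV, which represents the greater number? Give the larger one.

MMMCMLIX = 3959
MMCLXXIV = 2174
3959 is larger

MMMCMLIX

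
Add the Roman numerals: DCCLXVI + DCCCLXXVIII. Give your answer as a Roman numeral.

DCCLXVI = 766
DCCCLXXVIII = 878
766 + 878 = 1644

MDCXLIV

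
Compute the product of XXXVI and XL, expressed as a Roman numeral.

XXXVI = 36
XL = 40
36 × 40 = 1440

MCDXL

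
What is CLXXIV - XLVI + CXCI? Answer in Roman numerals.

CLXXIV = 174, XLVI = 46, CXCI = 191
174 - 46 = 128
128 + 191 = 319

CCCXIX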